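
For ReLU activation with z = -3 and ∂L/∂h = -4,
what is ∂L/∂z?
∂L/∂z = 0

h = ReLU(-3) = 0
Since z < 0: ∂h/∂z = 0
∂L/∂z = ∂L/∂h · ∂h/∂z = -4 × 0 = 0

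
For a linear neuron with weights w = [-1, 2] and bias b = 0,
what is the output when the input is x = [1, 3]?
y = 5

y = (-1)(1) + (2)(3) + 0 = 5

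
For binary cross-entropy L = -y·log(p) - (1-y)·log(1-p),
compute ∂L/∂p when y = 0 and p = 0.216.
∂L/∂p = 1.276

∂L/∂p = -y/p + (1-y)/(1-p) = 0 + 1/0.784 = 1.276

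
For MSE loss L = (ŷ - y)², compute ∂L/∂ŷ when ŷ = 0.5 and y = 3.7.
∂L/∂ŷ = -6.4

∂L/∂ŷ = 2(ŷ - y) = 2(0.5 - 3.7) = 2(-3.2) = -6.4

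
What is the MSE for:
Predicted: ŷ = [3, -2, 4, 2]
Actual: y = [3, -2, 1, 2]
MSE = 2.25

MSE = (1/4)((3-3)² + (-2--2)² + (4-1)² + (2-2)²) = (1/4)(0 + 0 + 9 + 0) = 2.25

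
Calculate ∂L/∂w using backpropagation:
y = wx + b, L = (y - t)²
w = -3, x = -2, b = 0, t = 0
∂L/∂w = -24

y = wx + b = (-3)(-2) + 0 = 6
∂L/∂y = 2(y - t) = 2(6 - 0) = 12
∂y/∂w = x = -2
∂L/∂w = ∂L/∂y · ∂y/∂w = 12 × -2 = -24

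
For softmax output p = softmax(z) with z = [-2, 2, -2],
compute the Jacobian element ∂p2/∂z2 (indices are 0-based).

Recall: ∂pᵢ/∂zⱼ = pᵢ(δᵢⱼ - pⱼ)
∂p2/∂z2 = 0.01736

p = softmax(z) = [0.01767, 0.9647, 0.01767]
p2 = 0.01767

∂p2/∂z2 = p2(1 - p2) = 0.01767 × (1 - 0.01767) = 0.01736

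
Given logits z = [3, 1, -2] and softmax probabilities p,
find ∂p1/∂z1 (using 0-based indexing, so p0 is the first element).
∂p1/∂z1 = 0.1045

p = softmax(z) = [0.8756, 0.1185, 0.0059]
p1 = 0.1185

∂p1/∂z1 = p1(1 - p1) = 0.1185 × (1 - 0.1185) = 0.1045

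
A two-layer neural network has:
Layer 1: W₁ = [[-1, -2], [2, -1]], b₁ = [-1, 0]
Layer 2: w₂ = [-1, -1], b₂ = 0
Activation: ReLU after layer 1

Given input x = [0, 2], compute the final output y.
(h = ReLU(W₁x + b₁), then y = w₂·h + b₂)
y = 0

Layer 1 pre-activation: z₁ = [-5, -2]
After ReLU: h = [0, 0]
Layer 2 output: y = -1×0 + -1×0 + 0 = 0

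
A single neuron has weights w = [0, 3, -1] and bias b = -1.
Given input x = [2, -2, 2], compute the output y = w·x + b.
y = -9

y = (0)(2) + (3)(-2) + (-1)(2) + -1 = -9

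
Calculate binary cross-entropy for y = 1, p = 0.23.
L = 1.47

L = -1·log(0.23) - 0·log(0.77) = -log(0.23) = 1.47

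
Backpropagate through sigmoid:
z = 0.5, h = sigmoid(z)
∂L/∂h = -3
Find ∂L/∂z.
∂L/∂z = -0.705

σ(0.5) = 0.6225
σ'(0.5) = σ(0.5)(1 - σ(0.5)) = 0.6225 × 0.3775 = 0.235
∂L/∂z = ∂L/∂h · σ'(z) = -3 × 0.235 = -0.705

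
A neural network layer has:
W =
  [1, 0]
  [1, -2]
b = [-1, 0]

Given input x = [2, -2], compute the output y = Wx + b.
y = [1, 6]

Wx = [1×2 + 0×-2, 1×2 + -2×-2]
   = [2, 6]
y = Wx + b = [2 + -1, 6 + 0] = [1, 6]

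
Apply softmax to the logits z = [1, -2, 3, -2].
p = [0.1178, 0.0059, 0.8705, 0.0059]

exp(z) = [2.718, 0.1353, 20.09, 0.1353]
Sum = 23.07
p = [0.1178, 0.0059, 0.8705, 0.0059]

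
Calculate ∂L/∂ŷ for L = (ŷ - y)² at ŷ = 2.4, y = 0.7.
∂L/∂ŷ = 3.4

∂L/∂ŷ = 2(ŷ - y) = 2(2.4 - 0.7) = 2(1.7) = 3.4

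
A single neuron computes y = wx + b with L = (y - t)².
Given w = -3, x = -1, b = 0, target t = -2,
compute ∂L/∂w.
∂L/∂w = -10

y = wx + b = (-3)(-1) + 0 = 3
∂L/∂y = 2(y - t) = 2(3 - -2) = 10
∂y/∂w = x = -1
∂L/∂w = ∂L/∂y · ∂y/∂w = 10 × -1 = -10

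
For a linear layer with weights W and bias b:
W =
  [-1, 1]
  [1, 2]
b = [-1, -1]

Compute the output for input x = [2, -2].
y = [-5, -3]

Wx = [-1×2 + 1×-2, 1×2 + 2×-2]
   = [-4, -2]
y = Wx + b = [-4 + -1, -2 + -1] = [-5, -3]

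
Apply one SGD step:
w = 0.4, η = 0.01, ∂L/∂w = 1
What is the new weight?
w_new = 0.39

w_new = w - η·∂L/∂w = 0.4 - 0.01×(1) = 0.4 - (0.01) = 0.39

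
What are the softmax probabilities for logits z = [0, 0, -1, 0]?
p = [0.2969, 0.2969, 0.1092, 0.2969]

exp(z) = [1, 1, 0.3679, 1]
Sum = 3.368
p = [0.2969, 0.2969, 0.1092, 0.2969]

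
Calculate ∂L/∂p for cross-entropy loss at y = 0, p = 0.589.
∂L/∂p = 2.433

∂L/∂p = -y/p + (1-y)/(1-p) = 0 + 1/0.411 = 2.433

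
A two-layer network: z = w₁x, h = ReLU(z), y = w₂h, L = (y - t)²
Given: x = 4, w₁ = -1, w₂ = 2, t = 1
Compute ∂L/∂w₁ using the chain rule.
∂L/∂w₁ = 0

Forward pass:
z = w₁x = -1×4 = -4
h = ReLU(-4) = 0
y = w₂h = 2×0 = 0

Backward pass:
∂L/∂y = 2(y - t) = 2(0 - 1) = -2
∂y/∂h = w₂ = 2
∂h/∂z = 0 (ReLU derivative)
∂z/∂w₁ = x = 4

∂L/∂w₁ = -2 × 2 × 0 × 4 = 0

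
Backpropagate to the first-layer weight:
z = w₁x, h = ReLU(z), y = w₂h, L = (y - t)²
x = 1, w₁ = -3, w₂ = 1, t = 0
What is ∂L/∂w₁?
∂L/∂w₁ = 0

Forward pass:
z = w₁x = -3×1 = -3
h = ReLU(-3) = 0
y = w₂h = 1×0 = 0

Backward pass:
∂L/∂y = 2(y - t) = 2(0 - 0) = 0
∂y/∂h = w₂ = 1
∂h/∂z = 0 (ReLU derivative)
∂z/∂w₁ = x = 1

∂L/∂w₁ = 0 × 1 × 0 × 1 = 0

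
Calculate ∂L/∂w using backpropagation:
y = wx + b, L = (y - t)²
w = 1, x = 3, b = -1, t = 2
∂L/∂w = 0

y = wx + b = (1)(3) + -1 = 2
∂L/∂y = 2(y - t) = 2(2 - 2) = 0
∂y/∂w = x = 3
∂L/∂w = ∂L/∂y · ∂y/∂w = 0 × 3 = 0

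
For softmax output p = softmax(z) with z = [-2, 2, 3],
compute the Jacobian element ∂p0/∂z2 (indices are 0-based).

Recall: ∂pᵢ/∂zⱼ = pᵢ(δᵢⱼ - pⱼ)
∂p0/∂z2 = -0.003566

p = softmax(z) = [0.004902, 0.2676, 0.7275]
p0 = 0.004902, p2 = 0.7275

∂p0/∂z2 = -p0 × p2 = -0.004902 × 0.7275 = -0.003566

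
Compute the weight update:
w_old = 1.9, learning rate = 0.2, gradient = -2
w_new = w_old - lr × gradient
w_new = 2.3

w_new = w - η·∂L/∂w = 1.9 - 0.2×(-2) = 1.9 - (-0.4) = 2.3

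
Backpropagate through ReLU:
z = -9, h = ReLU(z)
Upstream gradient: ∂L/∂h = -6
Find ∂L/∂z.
∂L/∂z = 0

h = ReLU(-9) = 0
Since z < 0: ∂h/∂z = 0
∂L/∂z = ∂L/∂h · ∂h/∂z = -6 × 0 = 0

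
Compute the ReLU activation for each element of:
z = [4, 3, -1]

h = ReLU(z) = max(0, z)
h = [4, 3, 0]

ReLU applied element-wise: max(0,4)=4, max(0,3)=3, max(0,-1)=0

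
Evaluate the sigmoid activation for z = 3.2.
0.9608

sigmoid(3.2) = 1/(1 + e^(-3.2)) = 1/(1 + 0.04076) = 0.9608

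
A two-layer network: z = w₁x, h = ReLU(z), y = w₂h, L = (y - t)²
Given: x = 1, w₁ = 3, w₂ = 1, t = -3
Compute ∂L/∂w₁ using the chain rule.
∂L/∂w₁ = 12

Forward pass:
z = w₁x = 3×1 = 3
h = ReLU(3) = 3
y = w₂h = 1×3 = 3

Backward pass:
∂L/∂y = 2(y - t) = 2(3 - -3) = 12
∂y/∂h = w₂ = 1
∂h/∂z = 1 (ReLU derivative)
∂z/∂w₁ = x = 1

∂L/∂w₁ = 12 × 1 × 1 × 1 = 12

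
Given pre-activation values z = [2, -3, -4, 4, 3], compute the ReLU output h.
h = [2, 0, 0, 4, 3]

ReLU applied element-wise: max(0,2)=2, max(0,-3)=0, max(0,-4)=0, max(0,4)=4, max(0,3)=3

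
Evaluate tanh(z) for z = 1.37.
0.8787

tanh(1.37) = (e^(1.37) - e^(-1.37))/(e^(1.37) + e^(-1.37)) = 0.8787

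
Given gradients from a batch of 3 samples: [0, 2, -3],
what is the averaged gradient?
Average gradient = -0.3333

Average = (1/3)(0 + 2 + -3) = -1/3 = -0.3333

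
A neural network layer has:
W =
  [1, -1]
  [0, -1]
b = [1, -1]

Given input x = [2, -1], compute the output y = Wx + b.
y = [4, 0]

Wx = [1×2 + -1×-1, 0×2 + -1×-1]
   = [3, 1]
y = Wx + b = [3 + 1, 1 + -1] = [4, 0]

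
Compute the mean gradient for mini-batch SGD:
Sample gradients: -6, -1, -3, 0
Average gradient = -2.5

Average = (1/4)(-6 + -1 + -3 + 0) = -10/4 = -2.5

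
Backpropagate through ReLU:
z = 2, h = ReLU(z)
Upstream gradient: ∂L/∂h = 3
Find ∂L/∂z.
∂L/∂z = 3

h = ReLU(2) = 2
Since z > 0: ∂h/∂z = 1
∂L/∂z = ∂L/∂h · ∂h/∂z = 3 × 1 = 3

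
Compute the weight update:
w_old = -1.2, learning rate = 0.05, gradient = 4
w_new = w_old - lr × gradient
w_new = -1.4

w_new = w - η·∂L/∂w = -1.2 - 0.05×(4) = -1.2 - (0.2) = -1.4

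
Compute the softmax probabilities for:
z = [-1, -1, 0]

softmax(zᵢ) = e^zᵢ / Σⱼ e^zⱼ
p = [0.2119, 0.2119, 0.5761]

exp(z) = [0.3679, 0.3679, 1]
Sum = 1.736
p = [0.2119, 0.2119, 0.5761]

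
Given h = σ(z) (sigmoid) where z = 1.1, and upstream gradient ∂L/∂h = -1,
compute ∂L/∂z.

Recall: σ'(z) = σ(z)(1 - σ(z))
∂L/∂z = -0.1874

σ(1.1) = 0.7503
σ'(1.1) = σ(1.1)(1 - σ(1.1)) = 0.7503 × 0.2497 = 0.1874
∂L/∂z = ∂L/∂h · σ'(z) = -1 × 0.1874 = -0.1874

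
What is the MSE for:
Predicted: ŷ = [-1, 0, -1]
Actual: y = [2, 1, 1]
MSE = 4.667

MSE = (1/3)((-1-2)² + (0-1)² + (-1-1)²) = (1/3)(9 + 1 + 4) = 4.667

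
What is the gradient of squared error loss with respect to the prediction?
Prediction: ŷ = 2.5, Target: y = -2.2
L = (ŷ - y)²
∂L/∂ŷ = 9.4

∂L/∂ŷ = 2(ŷ - y) = 2(2.5 - -2.2) = 2(4.7) = 9.4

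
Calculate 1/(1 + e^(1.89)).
0.1312

sigmoid(-1.89) = 1/(1 + e^(1.89)) = 1/(1 + 6.619) = 0.1312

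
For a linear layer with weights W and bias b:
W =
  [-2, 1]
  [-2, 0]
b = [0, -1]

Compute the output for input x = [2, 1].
y = [-3, -5]

Wx = [-2×2 + 1×1, -2×2 + 0×1]
   = [-3, -4]
y = Wx + b = [-3 + 0, -4 + -1] = [-3, -5]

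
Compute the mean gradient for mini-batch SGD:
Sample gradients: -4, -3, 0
Average gradient = -2.333

Average = (1/3)(-4 + -3 + 0) = -7/3 = -2.333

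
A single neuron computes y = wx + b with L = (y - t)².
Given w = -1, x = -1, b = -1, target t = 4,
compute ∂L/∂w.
∂L/∂w = 8

y = wx + b = (-1)(-1) + -1 = 0
∂L/∂y = 2(y - t) = 2(0 - 4) = -8
∂y/∂w = x = -1
∂L/∂w = ∂L/∂y · ∂y/∂w = -8 × -1 = 8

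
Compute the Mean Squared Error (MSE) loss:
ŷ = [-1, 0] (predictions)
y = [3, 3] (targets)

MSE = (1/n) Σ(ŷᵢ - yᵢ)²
MSE = 12.5

MSE = (1/2)((-1-3)² + (0-3)²) = (1/2)(16 + 9) = 12.5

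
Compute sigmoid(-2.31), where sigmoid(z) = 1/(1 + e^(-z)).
0.0903

sigmoid(-2.31) = 1/(1 + e^(2.31)) = 1/(1 + 10.07) = 0.0903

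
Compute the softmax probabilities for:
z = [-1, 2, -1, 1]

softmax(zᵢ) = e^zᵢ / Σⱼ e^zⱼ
p = [0.0339, 0.6815, 0.0339, 0.2507]

exp(z) = [0.3679, 7.389, 0.3679, 2.718]
Sum = 10.84
p = [0.0339, 0.6815, 0.0339, 0.2507]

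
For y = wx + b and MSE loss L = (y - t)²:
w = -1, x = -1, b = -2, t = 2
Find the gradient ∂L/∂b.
∂L/∂b = -6

y = wx + b = (-1)(-1) + -2 = -1
∂L/∂y = 2(y - t) = 2(-1 - 2) = -6
∂y/∂b = 1
∂L/∂b = ∂L/∂y · ∂y/∂b = -6 × 1 = -6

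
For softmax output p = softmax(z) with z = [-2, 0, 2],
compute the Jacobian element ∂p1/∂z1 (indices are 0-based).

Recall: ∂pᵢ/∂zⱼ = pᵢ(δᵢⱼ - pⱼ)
∂p1/∂z1 = 0.1035

p = softmax(z) = [0.01588, 0.1173, 0.8668]
p1 = 0.1173

∂p1/∂z1 = p1(1 - p1) = 0.1173 × (1 - 0.1173) = 0.1035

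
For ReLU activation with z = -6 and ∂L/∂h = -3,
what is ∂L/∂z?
∂L/∂z = 0

h = ReLU(-6) = 0
Since z < 0: ∂h/∂z = 0
∂L/∂z = ∂L/∂h · ∂h/∂z = -3 × 0 = 0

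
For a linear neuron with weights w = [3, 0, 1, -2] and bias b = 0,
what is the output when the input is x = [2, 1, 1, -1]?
y = 9

y = (3)(2) + (0)(1) + (1)(1) + (-2)(-1) + 0 = 9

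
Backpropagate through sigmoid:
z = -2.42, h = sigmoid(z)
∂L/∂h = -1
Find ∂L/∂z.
∂L/∂z = -0.07499

σ(-2.42) = 0.08166
σ'(-2.42) = σ(-2.42)(1 - σ(-2.42)) = 0.08166 × 0.9183 = 0.07499
∂L/∂z = ∂L/∂h · σ'(z) = -1 × 0.07499 = -0.07499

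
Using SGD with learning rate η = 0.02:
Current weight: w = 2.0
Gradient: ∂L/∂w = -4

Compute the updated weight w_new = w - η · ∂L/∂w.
w_new = 2.08

w_new = w - η·∂L/∂w = 2.0 - 0.02×(-4) = 2.0 - (-0.08) = 2.08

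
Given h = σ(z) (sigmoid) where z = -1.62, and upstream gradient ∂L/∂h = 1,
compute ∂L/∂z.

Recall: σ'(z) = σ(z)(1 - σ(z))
∂L/∂z = 0.1379

σ(-1.62) = 0.1652
σ'(-1.62) = σ(-1.62)(1 - σ(-1.62)) = 0.1652 × 0.8348 = 0.1379
∂L/∂z = ∂L/∂h · σ'(z) = 1 × 0.1379 = 0.1379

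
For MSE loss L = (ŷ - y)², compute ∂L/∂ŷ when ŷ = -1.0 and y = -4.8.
∂L/∂ŷ = 7.6

∂L/∂ŷ = 2(ŷ - y) = 2(-1.0 - -4.8) = 2(3.8) = 7.6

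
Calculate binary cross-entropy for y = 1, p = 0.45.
L = 0.7985

L = -1·log(0.45) - 0·log(0.55) = -log(0.45) = 0.7985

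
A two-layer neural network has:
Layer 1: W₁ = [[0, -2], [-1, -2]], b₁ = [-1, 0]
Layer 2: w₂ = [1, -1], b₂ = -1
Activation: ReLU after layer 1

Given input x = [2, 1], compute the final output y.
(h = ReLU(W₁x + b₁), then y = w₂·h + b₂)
y = -1

Layer 1 pre-activation: z₁ = [-3, -4]
After ReLU: h = [0, 0]
Layer 2 output: y = 1×0 + -1×0 + -1 = -1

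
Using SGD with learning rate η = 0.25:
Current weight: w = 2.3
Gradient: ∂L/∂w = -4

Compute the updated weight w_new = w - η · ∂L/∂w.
w_new = 3.3

w_new = w - η·∂L/∂w = 2.3 - 0.25×(-4) = 2.3 - (-1) = 3.3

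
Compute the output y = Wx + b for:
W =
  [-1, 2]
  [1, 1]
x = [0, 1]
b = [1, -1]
y = [3, 0]

Wx = [-1×0 + 2×1, 1×0 + 1×1]
   = [2, 1]
y = Wx + b = [2 + 1, 1 + -1] = [3, 0]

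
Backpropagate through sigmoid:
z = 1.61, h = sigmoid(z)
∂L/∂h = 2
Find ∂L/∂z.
∂L/∂z = 0.2777

σ(1.61) = 0.8334
σ'(1.61) = σ(1.61)(1 - σ(1.61)) = 0.8334 × 0.1666 = 0.1388
∂L/∂z = ∂L/∂h · σ'(z) = 2 × 0.1388 = 0.2777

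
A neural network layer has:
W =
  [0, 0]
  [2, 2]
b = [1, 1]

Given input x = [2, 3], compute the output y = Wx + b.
y = [1, 11]

Wx = [0×2 + 0×3, 2×2 + 2×3]
   = [0, 10]
y = Wx + b = [0 + 1, 10 + 1] = [1, 11]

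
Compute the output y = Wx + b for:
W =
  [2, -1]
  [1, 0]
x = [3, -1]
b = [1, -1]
y = [8, 2]

Wx = [2×3 + -1×-1, 1×3 + 0×-1]
   = [7, 3]
y = Wx + b = [7 + 1, 3 + -1] = [8, 2]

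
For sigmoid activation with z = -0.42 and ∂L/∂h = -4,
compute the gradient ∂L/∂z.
∂L/∂z = -0.9572

σ(-0.42) = 0.3965
σ'(-0.42) = σ(-0.42)(1 - σ(-0.42)) = 0.3965 × 0.6035 = 0.2393
∂L/∂z = ∂L/∂h · σ'(z) = -4 × 0.2393 = -0.9572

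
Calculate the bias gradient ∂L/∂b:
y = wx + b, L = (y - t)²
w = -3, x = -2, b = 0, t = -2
∂L/∂b = 16

y = wx + b = (-3)(-2) + 0 = 6
∂L/∂y = 2(y - t) = 2(6 - -2) = 16
∂y/∂b = 1
∂L/∂b = ∂L/∂y · ∂y/∂b = 16 × 1 = 16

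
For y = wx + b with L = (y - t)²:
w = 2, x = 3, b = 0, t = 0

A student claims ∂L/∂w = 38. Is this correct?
Incorrect

y = (2)(3) + 0 = 6
∂L/∂y = 2(y - t) = 2(6 - 0) = 12
∂y/∂w = x = 3
∂L/∂w = 12 × 3 = 36

Claimed value: 38
Incorrect: The correct gradient is 36.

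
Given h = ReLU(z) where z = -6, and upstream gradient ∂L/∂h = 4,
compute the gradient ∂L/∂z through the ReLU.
∂L/∂z = 0

h = ReLU(-6) = 0
Since z < 0: ∂h/∂z = 0
∂L/∂z = ∂L/∂h · ∂h/∂z = 4 × 0 = 0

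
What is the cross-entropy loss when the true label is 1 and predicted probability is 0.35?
L = 1.05

L = -1·log(0.35) - 0·log(0.65) = -log(0.35) = 1.05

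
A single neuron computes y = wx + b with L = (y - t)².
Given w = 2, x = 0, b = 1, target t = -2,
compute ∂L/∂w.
∂L/∂w = 0

y = wx + b = (2)(0) + 1 = 1
∂L/∂y = 2(y - t) = 2(1 - -2) = 6
∂y/∂w = x = 0
∂L/∂w = ∂L/∂y · ∂y/∂w = 6 × 0 = 0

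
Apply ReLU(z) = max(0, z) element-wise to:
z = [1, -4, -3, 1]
h = [1, 0, 0, 1]

ReLU applied element-wise: max(0,1)=1, max(0,-4)=0, max(0,-3)=0, max(0,1)=1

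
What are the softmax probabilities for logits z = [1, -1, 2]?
p = [0.2595, 0.0351, 0.7054]

exp(z) = [2.718, 0.3679, 7.389]
Sum = 10.48
p = [0.2595, 0.0351, 0.7054]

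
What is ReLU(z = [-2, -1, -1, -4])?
h = [0, 0, 0, 0]

ReLU applied element-wise: max(0,-2)=0, max(0,-1)=0, max(0,-1)=0, max(0,-4)=0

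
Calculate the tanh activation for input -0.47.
-0.4382

tanh(-0.47) = (e^(-0.47) - e^(0.47))/(e^(-0.47) + e^(0.47)) = -0.4382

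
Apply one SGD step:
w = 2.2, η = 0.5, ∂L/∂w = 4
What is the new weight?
w_new = 0.2

w_new = w - η·∂L/∂w = 2.2 - 0.5×(4) = 2.2 - (2) = 0.2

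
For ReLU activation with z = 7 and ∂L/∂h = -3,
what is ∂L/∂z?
∂L/∂z = -3

h = ReLU(7) = 7
Since z > 0: ∂h/∂z = 1
∂L/∂z = ∂L/∂h · ∂h/∂z = -3 × 1 = -3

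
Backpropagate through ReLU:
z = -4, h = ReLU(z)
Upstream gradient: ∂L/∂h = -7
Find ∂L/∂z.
∂L/∂z = 0

h = ReLU(-4) = 0
Since z < 0: ∂h/∂z = 0
∂L/∂z = ∂L/∂h · ∂h/∂z = -7 × 0 = 0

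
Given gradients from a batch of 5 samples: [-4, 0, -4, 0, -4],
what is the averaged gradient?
Average gradient = -2.4

Average = (1/5)(-4 + 0 + -4 + 0 + -4) = -12/5 = -2.4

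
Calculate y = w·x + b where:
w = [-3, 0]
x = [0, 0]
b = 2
y = 2

y = (-3)(0) + (0)(0) + 2 = 2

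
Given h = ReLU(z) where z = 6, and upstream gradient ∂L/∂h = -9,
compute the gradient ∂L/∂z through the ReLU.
∂L/∂z = -9

h = ReLU(6) = 6
Since z > 0: ∂h/∂z = 1
∂L/∂z = ∂L/∂h · ∂h/∂z = -9 × 1 = -9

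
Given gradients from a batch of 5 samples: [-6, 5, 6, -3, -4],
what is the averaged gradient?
Average gradient = -0.4

Average = (1/5)(-6 + 5 + 6 + -3 + -4) = -2/5 = -0.4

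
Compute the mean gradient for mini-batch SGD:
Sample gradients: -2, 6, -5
Average gradient = -0.3333

Average = (1/3)(-2 + 6 + -5) = -1/3 = -0.3333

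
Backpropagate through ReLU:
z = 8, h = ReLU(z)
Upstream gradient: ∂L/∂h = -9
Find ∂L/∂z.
∂L/∂z = -9

h = ReLU(8) = 8
Since z > 0: ∂h/∂z = 1
∂L/∂z = ∂L/∂h · ∂h/∂z = -9 × 1 = -9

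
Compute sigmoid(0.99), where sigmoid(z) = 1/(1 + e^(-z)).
0.7291

sigmoid(0.99) = 1/(1 + e^(-0.99)) = 1/(1 + 0.3716) = 0.7291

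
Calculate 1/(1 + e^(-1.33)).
0.7908

sigmoid(1.33) = 1/(1 + e^(-1.33)) = 1/(1 + 0.2645) = 0.7908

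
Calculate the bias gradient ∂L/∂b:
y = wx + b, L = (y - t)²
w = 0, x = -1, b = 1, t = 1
∂L/∂b = 0

y = wx + b = (0)(-1) + 1 = 1
∂L/∂y = 2(y - t) = 2(1 - 1) = 0
∂y/∂b = 1
∂L/∂b = ∂L/∂y · ∂y/∂b = 0 × 1 = 0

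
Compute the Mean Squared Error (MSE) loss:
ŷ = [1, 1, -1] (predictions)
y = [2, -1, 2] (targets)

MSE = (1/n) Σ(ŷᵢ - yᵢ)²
MSE = 4.667

MSE = (1/3)((1-2)² + (1--1)² + (-1-2)²) = (1/3)(1 + 4 + 9) = 4.667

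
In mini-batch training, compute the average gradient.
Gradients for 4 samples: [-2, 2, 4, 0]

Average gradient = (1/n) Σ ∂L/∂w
Average gradient = 1

Average = (1/4)(-2 + 2 + 4 + 0) = 4/4 = 1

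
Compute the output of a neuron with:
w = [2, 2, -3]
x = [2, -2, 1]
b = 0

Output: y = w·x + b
y = -3

y = (2)(2) + (2)(-2) + (-3)(1) + 0 = -3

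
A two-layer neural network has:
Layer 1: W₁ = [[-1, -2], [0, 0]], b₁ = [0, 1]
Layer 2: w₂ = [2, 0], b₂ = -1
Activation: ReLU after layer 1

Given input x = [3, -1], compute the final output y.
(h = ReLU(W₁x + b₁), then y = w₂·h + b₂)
y = -1

Layer 1 pre-activation: z₁ = [-1, 1]
After ReLU: h = [0, 1]
Layer 2 output: y = 2×0 + 0×1 + -1 = -1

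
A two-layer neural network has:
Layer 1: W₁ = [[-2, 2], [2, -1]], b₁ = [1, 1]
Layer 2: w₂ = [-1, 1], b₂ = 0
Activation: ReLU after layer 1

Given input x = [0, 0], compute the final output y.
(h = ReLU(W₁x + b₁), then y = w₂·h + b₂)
y = 0

Layer 1 pre-activation: z₁ = [1, 1]
After ReLU: h = [1, 1]
Layer 2 output: y = -1×1 + 1×1 + 0 = 0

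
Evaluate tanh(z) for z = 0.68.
0.5915

tanh(0.68) = (e^(0.68) - e^(-0.68))/(e^(0.68) + e^(-0.68)) = 0.5915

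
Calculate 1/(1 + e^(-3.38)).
0.9671

sigmoid(3.38) = 1/(1 + e^(-3.38)) = 1/(1 + 0.03405) = 0.9671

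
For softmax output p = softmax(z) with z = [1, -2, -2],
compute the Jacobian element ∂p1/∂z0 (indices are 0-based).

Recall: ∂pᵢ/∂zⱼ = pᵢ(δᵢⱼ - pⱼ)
∂p1/∂z0 = -0.04118

p = softmax(z) = [0.9094, 0.04528, 0.04528]
p1 = 0.04528, p0 = 0.9094

∂p1/∂z0 = -p1 × p0 = -0.04528 × 0.9094 = -0.04118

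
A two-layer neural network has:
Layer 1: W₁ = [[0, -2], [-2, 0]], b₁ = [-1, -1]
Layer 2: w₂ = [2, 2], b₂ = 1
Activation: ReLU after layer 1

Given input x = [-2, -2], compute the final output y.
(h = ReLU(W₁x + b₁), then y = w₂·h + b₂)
y = 13

Layer 1 pre-activation: z₁ = [3, 3]
After ReLU: h = [3, 3]
Layer 2 output: y = 2×3 + 2×3 + 1 = 13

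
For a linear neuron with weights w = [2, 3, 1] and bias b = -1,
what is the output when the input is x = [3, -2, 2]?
y = 1

y = (2)(3) + (3)(-2) + (1)(2) + -1 = 1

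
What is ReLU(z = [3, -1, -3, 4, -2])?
h = [3, 0, 0, 4, 0]

ReLU applied element-wise: max(0,3)=3, max(0,-1)=0, max(0,-3)=0, max(0,4)=4, max(0,-2)=0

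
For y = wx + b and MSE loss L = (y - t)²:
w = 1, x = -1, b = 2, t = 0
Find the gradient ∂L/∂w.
∂L/∂w = -2

y = wx + b = (1)(-1) + 2 = 1
∂L/∂y = 2(y - t) = 2(1 - 0) = 2
∂y/∂w = x = -1
∂L/∂w = ∂L/∂y · ∂y/∂w = 2 × -1 = -2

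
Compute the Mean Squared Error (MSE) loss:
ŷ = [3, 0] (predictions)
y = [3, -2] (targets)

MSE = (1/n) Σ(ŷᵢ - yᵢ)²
MSE = 2

MSE = (1/2)((3-3)² + (0--2)²) = (1/2)(0 + 4) = 2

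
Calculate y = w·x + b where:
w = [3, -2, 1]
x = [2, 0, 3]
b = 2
y = 11

y = (3)(2) + (-2)(0) + (1)(3) + 2 = 11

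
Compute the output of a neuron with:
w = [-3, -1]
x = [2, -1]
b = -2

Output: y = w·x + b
y = -7

y = (-3)(2) + (-1)(-1) + -2 = -7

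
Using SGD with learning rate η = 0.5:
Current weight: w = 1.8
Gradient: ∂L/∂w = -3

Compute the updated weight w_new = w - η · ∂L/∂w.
w_new = 3.3

w_new = w - η·∂L/∂w = 1.8 - 0.5×(-3) = 1.8 - (-1.5) = 3.3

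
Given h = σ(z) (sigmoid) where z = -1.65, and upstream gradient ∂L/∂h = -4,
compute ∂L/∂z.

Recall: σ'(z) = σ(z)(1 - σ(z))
∂L/∂z = -0.5406

σ(-1.65) = 0.1611
σ'(-1.65) = σ(-1.65)(1 - σ(-1.65)) = 0.1611 × 0.8389 = 0.1352
∂L/∂z = ∂L/∂h · σ'(z) = -4 × 0.1352 = -0.5406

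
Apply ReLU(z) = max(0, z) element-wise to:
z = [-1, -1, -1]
h = [0, 0, 0]

ReLU applied element-wise: max(0,-1)=0, max(0,-1)=0, max(0,-1)=0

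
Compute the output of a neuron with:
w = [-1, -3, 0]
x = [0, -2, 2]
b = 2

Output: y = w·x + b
y = 8

y = (-1)(0) + (-3)(-2) + (0)(2) + 2 = 8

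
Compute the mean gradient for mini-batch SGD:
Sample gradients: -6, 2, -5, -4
Average gradient = -3.25

Average = (1/4)(-6 + 2 + -5 + -4) = -13/4 = -3.25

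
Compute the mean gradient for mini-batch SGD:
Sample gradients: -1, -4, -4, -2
Average gradient = -2.75

Average = (1/4)(-1 + -4 + -4 + -2) = -11/4 = -2.75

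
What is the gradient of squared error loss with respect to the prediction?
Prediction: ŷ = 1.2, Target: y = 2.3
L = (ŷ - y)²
∂L/∂ŷ = -2.2

∂L/∂ŷ = 2(ŷ - y) = 2(1.2 - 2.3) = 2(-1.1) = -2.2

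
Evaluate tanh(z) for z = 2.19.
0.9753

tanh(2.19) = (e^(2.19) - e^(-2.19))/(e^(2.19) + e^(-2.19)) = 0.9753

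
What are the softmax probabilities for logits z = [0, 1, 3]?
p = [0.042, 0.1142, 0.8438]

exp(z) = [1, 2.718, 20.09]
Sum = 23.8
p = [0.042, 0.1142, 0.8438]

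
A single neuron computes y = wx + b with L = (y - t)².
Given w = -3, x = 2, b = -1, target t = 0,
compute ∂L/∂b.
∂L/∂b = -14

y = wx + b = (-3)(2) + -1 = -7
∂L/∂y = 2(y - t) = 2(-7 - 0) = -14
∂y/∂b = 1
∂L/∂b = ∂L/∂y · ∂y/∂b = -14 × 1 = -14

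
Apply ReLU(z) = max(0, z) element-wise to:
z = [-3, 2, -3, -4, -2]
h = [0, 2, 0, 0, 0]

ReLU applied element-wise: max(0,-3)=0, max(0,2)=2, max(0,-3)=0, max(0,-4)=0, max(0,-2)=0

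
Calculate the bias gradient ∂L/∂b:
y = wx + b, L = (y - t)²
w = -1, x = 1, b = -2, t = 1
∂L/∂b = -8

y = wx + b = (-1)(1) + -2 = -3
∂L/∂y = 2(y - t) = 2(-3 - 1) = -8
∂y/∂b = 1
∂L/∂b = ∂L/∂y · ∂y/∂b = -8 × 1 = -8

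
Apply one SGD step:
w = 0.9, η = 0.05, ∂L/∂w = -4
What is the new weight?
w_new = 1.1

w_new = w - η·∂L/∂w = 0.9 - 0.05×(-4) = 0.9 - (-0.2) = 1.1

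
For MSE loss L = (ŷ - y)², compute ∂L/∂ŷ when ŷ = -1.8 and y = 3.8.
∂L/∂ŷ = -11.2

∂L/∂ŷ = 2(ŷ - y) = 2(-1.8 - 3.8) = 2(-5.6) = -11.2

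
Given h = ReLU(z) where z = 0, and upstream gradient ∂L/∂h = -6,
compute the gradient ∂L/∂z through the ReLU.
∂L/∂z = 0

h = ReLU(0) = 0
At z = 0: ∂h/∂z = 0 (by convention)
∂L/∂z = ∂L/∂h · ∂h/∂z = -6 × 0 = 0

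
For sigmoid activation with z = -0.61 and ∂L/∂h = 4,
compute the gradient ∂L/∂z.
∂L/∂z = 0.9125

σ(-0.61) = 0.3521
σ'(-0.61) = σ(-0.61)(1 - σ(-0.61)) = 0.3521 × 0.6479 = 0.2281
∂L/∂z = ∂L/∂h · σ'(z) = 4 × 0.2281 = 0.9125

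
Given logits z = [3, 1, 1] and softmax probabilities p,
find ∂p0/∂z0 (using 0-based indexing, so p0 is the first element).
∂p0/∂z0 = 0.1676

p = softmax(z) = [0.787, 0.1065, 0.1065]
p0 = 0.787

∂p0/∂z0 = p0(1 - p0) = 0.787 × (1 - 0.787) = 0.1676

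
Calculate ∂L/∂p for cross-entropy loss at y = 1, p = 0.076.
∂L/∂p = -13.16

∂L/∂p = -y/p + (1-y)/(1-p) = -1/0.076 + 0 = -13.16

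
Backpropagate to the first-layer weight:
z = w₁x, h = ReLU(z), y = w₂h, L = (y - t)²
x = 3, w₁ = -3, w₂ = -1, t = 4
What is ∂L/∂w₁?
∂L/∂w₁ = 0

Forward pass:
z = w₁x = -3×3 = -9
h = ReLU(-9) = 0
y = w₂h = -1×0 = 0

Backward pass:
∂L/∂y = 2(y - t) = 2(0 - 4) = -8
∂y/∂h = w₂ = -1
∂h/∂z = 0 (ReLU derivative)
∂z/∂w₁ = x = 3

∂L/∂w₁ = -8 × -1 × 0 × 3 = 0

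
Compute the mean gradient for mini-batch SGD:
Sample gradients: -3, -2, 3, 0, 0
Average gradient = -0.4

Average = (1/5)(-3 + -2 + 3 + 0 + 0) = -2/5 = -0.4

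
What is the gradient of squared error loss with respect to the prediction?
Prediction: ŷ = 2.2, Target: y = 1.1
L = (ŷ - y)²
∂L/∂ŷ = 2.2

∂L/∂ŷ = 2(ŷ - y) = 2(2.2 - 1.1) = 2(1.1) = 2.2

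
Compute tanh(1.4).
0.8854

tanh(1.4) = (e^(1.4) - e^(-1.4))/(e^(1.4) + e^(-1.4)) = 0.8854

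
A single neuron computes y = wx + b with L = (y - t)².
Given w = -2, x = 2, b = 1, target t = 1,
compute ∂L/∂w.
∂L/∂w = -16

y = wx + b = (-2)(2) + 1 = -3
∂L/∂y = 2(y - t) = 2(-3 - 1) = -8
∂y/∂w = x = 2
∂L/∂w = ∂L/∂y · ∂y/∂w = -8 × 2 = -16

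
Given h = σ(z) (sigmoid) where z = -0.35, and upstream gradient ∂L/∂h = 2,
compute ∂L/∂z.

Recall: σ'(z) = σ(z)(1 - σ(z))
∂L/∂z = 0.485

σ(-0.35) = 0.4134
σ'(-0.35) = σ(-0.35)(1 - σ(-0.35)) = 0.4134 × 0.5866 = 0.2425
∂L/∂z = ∂L/∂h · σ'(z) = 2 × 0.2425 = 0.485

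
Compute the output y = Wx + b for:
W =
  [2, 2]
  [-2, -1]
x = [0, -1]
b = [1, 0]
y = [-1, 1]

Wx = [2×0 + 2×-1, -2×0 + -1×-1]
   = [-2, 1]
y = Wx + b = [-2 + 1, 1 + 0] = [-1, 1]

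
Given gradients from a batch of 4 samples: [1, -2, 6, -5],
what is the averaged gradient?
Average gradient = 0

Average = (1/4)(1 + -2 + 6 + -5) = 0/4 = 0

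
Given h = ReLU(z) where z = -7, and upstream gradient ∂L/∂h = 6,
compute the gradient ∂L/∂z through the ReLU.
∂L/∂z = 0

h = ReLU(-7) = 0
Since z < 0: ∂h/∂z = 0
∂L/∂z = ∂L/∂h · ∂h/∂z = 6 × 0 = 0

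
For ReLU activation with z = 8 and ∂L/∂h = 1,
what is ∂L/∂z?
∂L/∂z = 1

h = ReLU(8) = 8
Since z > 0: ∂h/∂z = 1
∂L/∂z = ∂L/∂h · ∂h/∂z = 1 × 1 = 1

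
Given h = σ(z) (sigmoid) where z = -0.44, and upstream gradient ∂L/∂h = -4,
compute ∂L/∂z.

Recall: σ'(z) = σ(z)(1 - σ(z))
∂L/∂z = -0.9531

σ(-0.44) = 0.3917
σ'(-0.44) = σ(-0.44)(1 - σ(-0.44)) = 0.3917 × 0.6083 = 0.2383
∂L/∂z = ∂L/∂h · σ'(z) = -4 × 0.2383 = -0.9531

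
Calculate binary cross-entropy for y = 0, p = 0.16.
L = 0.1744

L = -0·log(0.16) - 1·log(0.84) = -log(0.84) = 0.1744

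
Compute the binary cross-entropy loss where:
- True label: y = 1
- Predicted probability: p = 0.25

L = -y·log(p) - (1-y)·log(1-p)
L = 1.386

L = -1·log(0.25) - 0·log(0.75) = -log(0.25) = 1.386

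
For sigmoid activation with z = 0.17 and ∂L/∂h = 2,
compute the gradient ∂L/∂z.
∂L/∂z = 0.4964

σ(0.17) = 0.5424
σ'(0.17) = σ(0.17)(1 - σ(0.17)) = 0.5424 × 0.4576 = 0.2482
∂L/∂z = ∂L/∂h · σ'(z) = 2 × 0.2482 = 0.4964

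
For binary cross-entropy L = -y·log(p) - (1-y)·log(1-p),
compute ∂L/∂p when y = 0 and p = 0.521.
∂L/∂p = 2.088

∂L/∂p = -y/p + (1-y)/(1-p) = 0 + 1/0.479 = 2.088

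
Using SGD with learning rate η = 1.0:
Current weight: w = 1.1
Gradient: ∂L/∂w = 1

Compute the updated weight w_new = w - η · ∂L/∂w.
w_new = 0.1

w_new = w - η·∂L/∂w = 1.1 - 1.0×(1) = 1.1 - (1) = 0.1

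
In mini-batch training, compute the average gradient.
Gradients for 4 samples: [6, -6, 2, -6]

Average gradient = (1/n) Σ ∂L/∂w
Average gradient = -1

Average = (1/4)(6 + -6 + 2 + -6) = -4/4 = -1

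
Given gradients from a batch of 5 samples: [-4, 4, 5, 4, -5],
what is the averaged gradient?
Average gradient = 0.8

Average = (1/5)(-4 + 4 + 5 + 4 + -5) = 4/5 = 0.8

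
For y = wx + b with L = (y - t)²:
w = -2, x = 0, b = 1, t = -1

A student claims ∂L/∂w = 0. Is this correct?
Correct

y = (-2)(0) + 1 = 1
∂L/∂y = 2(y - t) = 2(1 - -1) = 4
∂y/∂w = x = 0
∂L/∂w = 4 × 0 = 0

Claimed value: 0
Correct: The correct gradient is 0.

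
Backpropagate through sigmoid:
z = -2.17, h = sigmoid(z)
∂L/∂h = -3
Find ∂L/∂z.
∂L/∂z = -0.2759

σ(-2.17) = 0.1025
σ'(-2.17) = σ(-2.17)(1 - σ(-2.17)) = 0.1025 × 0.8975 = 0.09198
∂L/∂z = ∂L/∂h · σ'(z) = -3 × 0.09198 = -0.2759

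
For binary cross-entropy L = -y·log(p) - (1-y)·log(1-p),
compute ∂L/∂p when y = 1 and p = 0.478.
∂L/∂p = -2.092

∂L/∂p = -y/p + (1-y)/(1-p) = -1/0.478 + 0 = -2.092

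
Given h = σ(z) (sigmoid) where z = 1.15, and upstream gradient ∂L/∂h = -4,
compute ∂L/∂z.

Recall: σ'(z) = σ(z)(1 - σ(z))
∂L/∂z = -0.7306

σ(1.15) = 0.7595
σ'(1.15) = σ(1.15)(1 - σ(1.15)) = 0.7595 × 0.2405 = 0.1827
∂L/∂z = ∂L/∂h · σ'(z) = -4 × 0.1827 = -0.7306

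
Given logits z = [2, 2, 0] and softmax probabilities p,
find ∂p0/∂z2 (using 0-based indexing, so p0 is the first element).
∂p0/∂z2 = -0.02968

p = softmax(z) = [0.4683, 0.4683, 0.06338]
p0 = 0.4683, p2 = 0.06338

∂p0/∂z2 = -p0 × p2 = -0.4683 × 0.06338 = -0.02968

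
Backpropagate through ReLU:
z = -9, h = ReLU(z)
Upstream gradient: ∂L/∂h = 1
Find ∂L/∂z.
∂L/∂z = 0

h = ReLU(-9) = 0
Since z < 0: ∂h/∂z = 0
∂L/∂z = ∂L/∂h · ∂h/∂z = 1 × 0 = 0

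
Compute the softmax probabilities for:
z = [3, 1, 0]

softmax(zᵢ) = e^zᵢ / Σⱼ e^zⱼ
p = [0.8438, 0.1142, 0.042]

exp(z) = [20.09, 2.718, 1]
Sum = 23.8
p = [0.8438, 0.1142, 0.042]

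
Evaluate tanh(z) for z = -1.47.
-0.8996

tanh(-1.47) = (e^(-1.47) - e^(1.47))/(e^(-1.47) + e^(1.47)) = -0.8996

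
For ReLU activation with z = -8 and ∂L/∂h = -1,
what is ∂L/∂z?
∂L/∂z = 0

h = ReLU(-8) = 0
Since z < 0: ∂h/∂z = 0
∂L/∂z = ∂L/∂h · ∂h/∂z = -1 × 0 = 0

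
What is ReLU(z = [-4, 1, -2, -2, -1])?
h = [0, 1, 0, 0, 0]

ReLU applied element-wise: max(0,-4)=0, max(0,1)=1, max(0,-2)=0, max(0,-2)=0, max(0,-1)=0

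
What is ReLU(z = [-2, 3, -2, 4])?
h = [0, 3, 0, 4]

ReLU applied element-wise: max(0,-2)=0, max(0,3)=3, max(0,-2)=0, max(0,4)=4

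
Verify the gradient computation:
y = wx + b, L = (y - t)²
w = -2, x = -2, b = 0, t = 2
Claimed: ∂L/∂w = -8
Correct

y = (-2)(-2) + 0 = 4
∂L/∂y = 2(y - t) = 2(4 - 2) = 4
∂y/∂w = x = -2
∂L/∂w = 4 × -2 = -8

Claimed value: -8
Correct: The correct gradient is -8.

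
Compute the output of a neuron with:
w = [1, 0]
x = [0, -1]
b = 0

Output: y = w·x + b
y = 0

y = (1)(0) + (0)(-1) + 0 = 0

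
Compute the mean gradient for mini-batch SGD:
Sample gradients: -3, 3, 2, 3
Average gradient = 1.25

Average = (1/4)(-3 + 3 + 2 + 3) = 5/4 = 1.25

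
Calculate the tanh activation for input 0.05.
0.04996

tanh(0.05) = (e^(0.05) - e^(-0.05))/(e^(0.05) + e^(-0.05)) = 0.04996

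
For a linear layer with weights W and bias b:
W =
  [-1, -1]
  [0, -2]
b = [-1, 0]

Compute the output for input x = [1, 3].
y = [-5, -6]

Wx = [-1×1 + -1×3, 0×1 + -2×3]
   = [-4, -6]
y = Wx + b = [-4 + -1, -6 + 0] = [-5, -6]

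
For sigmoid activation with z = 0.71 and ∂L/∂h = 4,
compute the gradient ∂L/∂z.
∂L/∂z = 0.8839

σ(0.71) = 0.6704
σ'(0.71) = σ(0.71)(1 - σ(0.71)) = 0.6704 × 0.3296 = 0.221
∂L/∂z = ∂L/∂h · σ'(z) = 4 × 0.221 = 0.8839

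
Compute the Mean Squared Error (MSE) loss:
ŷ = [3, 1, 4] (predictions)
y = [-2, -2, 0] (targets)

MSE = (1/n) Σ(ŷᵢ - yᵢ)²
MSE = 16.67

MSE = (1/3)((3--2)² + (1--2)² + (4-0)²) = (1/3)(25 + 9 + 16) = 16.67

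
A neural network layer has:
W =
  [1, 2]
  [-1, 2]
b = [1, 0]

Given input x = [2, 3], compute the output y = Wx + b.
y = [9, 4]

Wx = [1×2 + 2×3, -1×2 + 2×3]
   = [8, 4]
y = Wx + b = [8 + 1, 4 + 0] = [9, 4]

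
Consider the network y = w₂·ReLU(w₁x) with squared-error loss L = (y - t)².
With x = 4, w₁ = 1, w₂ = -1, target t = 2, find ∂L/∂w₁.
∂L/∂w₁ = 48

Forward pass:
z = w₁x = 1×4 = 4
h = ReLU(4) = 4
y = w₂h = -1×4 = -4

Backward pass:
∂L/∂y = 2(y - t) = 2(-4 - 2) = -12
∂y/∂h = w₂ = -1
∂h/∂z = 1 (ReLU derivative)
∂z/∂w₁ = x = 4

∂L/∂w₁ = -12 × -1 × 1 × 4 = 48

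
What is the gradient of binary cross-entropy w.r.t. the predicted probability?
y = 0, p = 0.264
∂L/∂p = 1.359

∂L/∂p = -y/p + (1-y)/(1-p) = 0 + 1/0.736 = 1.359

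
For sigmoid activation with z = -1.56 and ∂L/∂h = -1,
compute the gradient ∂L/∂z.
∂L/∂z = -0.1435

σ(-1.56) = 0.1736
σ'(-1.56) = σ(-1.56)(1 - σ(-1.56)) = 0.1736 × 0.8264 = 0.1435
∂L/∂z = ∂L/∂h · σ'(z) = -1 × 0.1435 = -0.1435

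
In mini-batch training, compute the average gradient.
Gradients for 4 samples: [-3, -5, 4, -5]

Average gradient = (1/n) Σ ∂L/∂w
Average gradient = -2.25

Average = (1/4)(-3 + -5 + 4 + -5) = -9/4 = -2.25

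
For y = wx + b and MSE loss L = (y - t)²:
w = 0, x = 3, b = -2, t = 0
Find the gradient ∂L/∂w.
∂L/∂w = -12

y = wx + b = (0)(3) + -2 = -2
∂L/∂y = 2(y - t) = 2(-2 - 0) = -4
∂y/∂w = x = 3
∂L/∂w = ∂L/∂y · ∂y/∂w = -4 × 3 = -12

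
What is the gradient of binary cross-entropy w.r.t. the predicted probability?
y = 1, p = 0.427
∂L/∂p = -2.342

∂L/∂p = -y/p + (1-y)/(1-p) = -1/0.427 + 0 = -2.342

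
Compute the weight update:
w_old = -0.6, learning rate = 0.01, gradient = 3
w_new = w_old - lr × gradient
w_new = -0.63

w_new = w - η·∂L/∂w = -0.6 - 0.01×(3) = -0.6 - (0.03) = -0.63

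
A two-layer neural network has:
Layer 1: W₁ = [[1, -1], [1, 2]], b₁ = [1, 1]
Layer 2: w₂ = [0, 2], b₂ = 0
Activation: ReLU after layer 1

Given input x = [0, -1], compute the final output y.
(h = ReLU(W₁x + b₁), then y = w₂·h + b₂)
y = 0

Layer 1 pre-activation: z₁ = [2, -1]
After ReLU: h = [2, 0]
Layer 2 output: y = 0×2 + 2×0 + 0 = 0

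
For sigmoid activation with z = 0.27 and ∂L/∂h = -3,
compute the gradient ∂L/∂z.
∂L/∂z = -0.7365

σ(0.27) = 0.5671
σ'(0.27) = σ(0.27)(1 - σ(0.27)) = 0.5671 × 0.4329 = 0.2455
∂L/∂z = ∂L/∂h · σ'(z) = -3 × 0.2455 = -0.7365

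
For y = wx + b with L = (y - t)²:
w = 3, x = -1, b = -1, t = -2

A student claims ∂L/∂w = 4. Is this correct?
Correct

y = (3)(-1) + -1 = -4
∂L/∂y = 2(y - t) = 2(-4 - -2) = -4
∂y/∂w = x = -1
∂L/∂w = -4 × -1 = 4

Claimed value: 4
Correct: The correct gradient is 4.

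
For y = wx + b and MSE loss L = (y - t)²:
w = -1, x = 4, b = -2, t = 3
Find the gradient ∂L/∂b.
∂L/∂b = -18

y = wx + b = (-1)(4) + -2 = -6
∂L/∂y = 2(y - t) = 2(-6 - 3) = -18
∂y/∂b = 1
∂L/∂b = ∂L/∂y · ∂y/∂b = -18 × 1 = -18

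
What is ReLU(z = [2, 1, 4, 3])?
h = [2, 1, 4, 3]

ReLU applied element-wise: max(0,2)=2, max(0,1)=1, max(0,4)=4, max(0,3)=3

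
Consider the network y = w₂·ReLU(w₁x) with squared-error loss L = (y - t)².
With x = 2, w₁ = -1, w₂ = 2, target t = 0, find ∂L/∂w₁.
∂L/∂w₁ = 0

Forward pass:
z = w₁x = -1×2 = -2
h = ReLU(-2) = 0
y = w₂h = 2×0 = 0

Backward pass:
∂L/∂y = 2(y - t) = 2(0 - 0) = 0
∂y/∂h = w₂ = 2
∂h/∂z = 0 (ReLU derivative)
∂z/∂w₁ = x = 2

∂L/∂w₁ = 0 × 2 × 0 × 2 = 0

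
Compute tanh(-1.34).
-0.8717

tanh(-1.34) = (e^(-1.34) - e^(1.34))/(e^(-1.34) + e^(1.34)) = -0.8717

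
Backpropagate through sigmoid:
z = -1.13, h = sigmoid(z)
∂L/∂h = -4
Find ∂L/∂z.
∂L/∂z = -0.7382

σ(-1.13) = 0.2442
σ'(-1.13) = σ(-1.13)(1 - σ(-1.13)) = 0.2442 × 0.7558 = 0.1845
∂L/∂z = ∂L/∂h · σ'(z) = -4 × 0.1845 = -0.7382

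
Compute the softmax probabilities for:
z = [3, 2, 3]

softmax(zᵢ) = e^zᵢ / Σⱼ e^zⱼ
p = [0.4223, 0.1554, 0.4223]

exp(z) = [20.09, 7.389, 20.09]
Sum = 47.56
p = [0.4223, 0.1554, 0.4223]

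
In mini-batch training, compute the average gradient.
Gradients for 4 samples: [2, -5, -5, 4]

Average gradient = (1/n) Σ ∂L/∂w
Average gradient = -1

Average = (1/4)(2 + -5 + -5 + 4) = -4/4 = -1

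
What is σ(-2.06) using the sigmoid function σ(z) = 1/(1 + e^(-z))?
0.113

sigmoid(-2.06) = 1/(1 + e^(2.06)) = 1/(1 + 7.846) = 0.113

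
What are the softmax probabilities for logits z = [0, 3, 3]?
p = [0.0243, 0.4879, 0.4879]

exp(z) = [1, 20.09, 20.09]
Sum = 41.17
p = [0.0243, 0.4879, 0.4879]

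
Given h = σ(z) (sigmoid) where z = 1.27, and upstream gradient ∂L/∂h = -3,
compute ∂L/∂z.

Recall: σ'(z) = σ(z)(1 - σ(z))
∂L/∂z = -0.5136

σ(1.27) = 0.7807
σ'(1.27) = σ(1.27)(1 - σ(1.27)) = 0.7807 × 0.2193 = 0.1712
∂L/∂z = ∂L/∂h · σ'(z) = -3 × 0.1712 = -0.5136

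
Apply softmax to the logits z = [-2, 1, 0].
p = [0.0351, 0.7054, 0.2595]

exp(z) = [0.1353, 2.718, 1]
Sum = 3.854
p = [0.0351, 0.7054, 0.2595]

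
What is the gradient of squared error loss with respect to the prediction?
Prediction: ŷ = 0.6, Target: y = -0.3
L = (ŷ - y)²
∂L/∂ŷ = 1.8

∂L/∂ŷ = 2(ŷ - y) = 2(0.6 - -0.3) = 2(0.9) = 1.8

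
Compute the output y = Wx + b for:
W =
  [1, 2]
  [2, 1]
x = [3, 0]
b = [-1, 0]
y = [2, 6]

Wx = [1×3 + 2×0, 2×3 + 1×0]
   = [3, 6]
y = Wx + b = [3 + -1, 6 + 0] = [2, 6]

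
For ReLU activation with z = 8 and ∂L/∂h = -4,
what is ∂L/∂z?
∂L/∂z = -4

h = ReLU(8) = 8
Since z > 0: ∂h/∂z = 1
∂L/∂z = ∂L/∂h · ∂h/∂z = -4 × 1 = -4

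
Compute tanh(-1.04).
-0.7779

tanh(-1.04) = (e^(-1.04) - e^(1.04))/(e^(-1.04) + e^(1.04)) = -0.7779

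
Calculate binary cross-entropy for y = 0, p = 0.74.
L = 1.347

L = -0·log(0.74) - 1·log(0.26) = -log(0.26) = 1.347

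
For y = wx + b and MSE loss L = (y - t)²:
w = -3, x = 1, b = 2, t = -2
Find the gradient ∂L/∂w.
∂L/∂w = 2

y = wx + b = (-3)(1) + 2 = -1
∂L/∂y = 2(y - t) = 2(-1 - -2) = 2
∂y/∂w = x = 1
∂L/∂w = ∂L/∂y · ∂y/∂w = 2 × 1 = 2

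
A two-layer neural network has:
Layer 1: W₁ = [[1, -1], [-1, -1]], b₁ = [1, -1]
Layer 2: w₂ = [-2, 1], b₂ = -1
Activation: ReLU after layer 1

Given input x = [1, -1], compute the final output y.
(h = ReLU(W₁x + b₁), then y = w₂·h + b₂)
y = -7

Layer 1 pre-activation: z₁ = [3, -1]
After ReLU: h = [3, 0]
Layer 2 output: y = -2×3 + 1×0 + -1 = -7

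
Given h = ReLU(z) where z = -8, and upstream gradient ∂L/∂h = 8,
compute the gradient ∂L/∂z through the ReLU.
∂L/∂z = 0

h = ReLU(-8) = 0
Since z < 0: ∂h/∂z = 0
∂L/∂z = ∂L/∂h · ∂h/∂z = 8 × 0 = 0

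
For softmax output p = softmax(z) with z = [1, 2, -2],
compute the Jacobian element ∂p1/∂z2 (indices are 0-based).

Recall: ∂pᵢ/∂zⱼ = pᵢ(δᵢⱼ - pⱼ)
∂p1/∂z2 = -0.009532

p = softmax(z) = [0.2654, 0.7214, 0.01321]
p1 = 0.7214, p2 = 0.01321

∂p1/∂z2 = -p1 × p2 = -0.7214 × 0.01321 = -0.009532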